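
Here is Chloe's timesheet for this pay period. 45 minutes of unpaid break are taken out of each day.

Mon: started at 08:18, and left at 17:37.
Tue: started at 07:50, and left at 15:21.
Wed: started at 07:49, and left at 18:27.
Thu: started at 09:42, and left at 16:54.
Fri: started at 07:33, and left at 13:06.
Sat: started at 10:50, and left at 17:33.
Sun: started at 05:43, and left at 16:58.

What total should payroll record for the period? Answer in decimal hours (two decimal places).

52.93 hours

Mon: 08:18–17:37 = 9 h 19 min; less 45 min break → 8 h 34 min
Tue: 07:50–15:21 = 7 h 31 min; less 45 min break → 6 h 46 min
Wed: 07:49–18:27 = 10 h 38 min; less 45 min break → 9 h 53 min
Thu: 09:42–16:54 = 7 h 12 min; less 45 min break → 6 h 27 min
Fri: 07:33–13:06 = 5 h 33 min; less 45 min break → 4 h 48 min
Sat: 10:50–17:33 = 6 h 43 min; less 45 min break → 5 h 58 min
Sun: 05:43–16:58 = 11 h 15 min; less 45 min break → 10 h 30 min
Total: 8 h 34 min + 6 h 46 min + 9 h 53 min + 6 h 27 min + 4 h 48 min + 5 h 58 min + 10 h 30 min = 52 h 56 min.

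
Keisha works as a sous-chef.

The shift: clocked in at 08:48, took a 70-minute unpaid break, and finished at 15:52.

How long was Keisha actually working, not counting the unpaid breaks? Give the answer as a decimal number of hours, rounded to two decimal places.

5.90 hours

The shift: 08:48–15:52 = 7 h 4 min; less 70 min break → 5 h 54 min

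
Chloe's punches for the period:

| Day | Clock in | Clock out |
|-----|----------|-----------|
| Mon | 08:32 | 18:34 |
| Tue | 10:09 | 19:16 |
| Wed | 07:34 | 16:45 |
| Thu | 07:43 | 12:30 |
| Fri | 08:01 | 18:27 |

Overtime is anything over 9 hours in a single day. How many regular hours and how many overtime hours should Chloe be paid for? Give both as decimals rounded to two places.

Mon: 08:32–18:34 = 10 h 2 min
Tue: 10:09–19:16 = 9 h 7 min
Wed: 07:34–16:45 = 9 h 11 min
Thu: 07:43–12:30 = 4 h 47 min
Fri: 08:01–18:27 = 10 h 26 min
Mon reg 9 h 0 min / OT 1 h 2 min; Tue reg 9 h 0 min / OT 0 h 7 min; Wed reg 9 h 0 min / OT 0 h 11 min; Thu reg 4 h 47 min / OT 0 h 0 min; Fri reg 9 h 0 min / OT 1 h 26 min.
Totals: regular 40 h 47 min, overtime 2 h 46 min.

Regular 40.78 hours, overtime 2.77 hours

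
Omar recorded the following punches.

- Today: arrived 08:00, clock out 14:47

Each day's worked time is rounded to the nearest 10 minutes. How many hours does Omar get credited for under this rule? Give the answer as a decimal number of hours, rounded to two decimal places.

Today: 08:00–14:47 = 6 h 47 min → rounds to 6 h 50 min

6.83 hours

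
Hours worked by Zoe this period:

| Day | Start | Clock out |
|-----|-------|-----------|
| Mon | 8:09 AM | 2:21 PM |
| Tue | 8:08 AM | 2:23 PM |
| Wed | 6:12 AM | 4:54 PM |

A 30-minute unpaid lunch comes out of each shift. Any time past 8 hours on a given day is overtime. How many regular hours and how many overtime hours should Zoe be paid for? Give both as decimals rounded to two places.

Mon: 8:09 AM–2:21 PM = 6 h 12 min; less 30 min break → 5 h 42 min
Tue: 8:08 AM–2:23 PM = 6 h 15 min; less 30 min break → 5 h 45 min
Wed: 6:12 AM–4:54 PM = 10 h 42 min; less 30 min break → 10 h 12 min
Mon reg 5 h 42 min / OT 0 h 0 min; Tue reg 5 h 45 min / OT 0 h 0 min; Wed reg 8 h 0 min / OT 2 h 12 min.
Totals: regular 19 h 27 min, overtime 2 h 12 min.

Regular 19.45 hours, overtime 2.20 hours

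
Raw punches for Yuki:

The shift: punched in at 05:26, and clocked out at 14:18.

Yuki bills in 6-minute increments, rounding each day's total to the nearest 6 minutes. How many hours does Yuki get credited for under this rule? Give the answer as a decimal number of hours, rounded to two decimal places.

8.90 hours

The shift: 05:26–14:18 = 8 h 52 min → rounds to 8 h 54 min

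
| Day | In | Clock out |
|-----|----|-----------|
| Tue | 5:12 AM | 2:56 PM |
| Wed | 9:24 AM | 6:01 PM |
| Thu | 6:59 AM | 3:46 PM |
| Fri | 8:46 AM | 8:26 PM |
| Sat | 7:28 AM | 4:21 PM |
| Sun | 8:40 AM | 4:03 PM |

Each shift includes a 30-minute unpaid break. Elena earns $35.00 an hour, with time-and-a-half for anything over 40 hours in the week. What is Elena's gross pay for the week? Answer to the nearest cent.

Tue: 5:12 AM–2:56 PM = 9 h 44 min; less 30 min break → 9 h 14 min
Wed: 9:24 AM–6:01 PM = 8 h 37 min; less 30 min break → 8 h 7 min
Thu: 6:59 AM–3:46 PM = 8 h 47 min; less 30 min break → 8 h 17 min
Fri: 8:46 AM–8:26 PM = 11 h 40 min; less 30 min break → 11 h 10 min
Sat: 7:28 AM–4:21 PM = 8 h 53 min; less 30 min break → 8 h 23 min
Sun: 8:40 AM–4:03 PM = 7 h 23 min; less 30 min break → 6 h 53 min
Total worked: 52 h 4 min = 3124 min.
Regular 40 h 0 min = 2400 min at $35.00/h; overtime 12 h 4 min = 724 min at $52.50/h.
Pay = (2400 × $35.00 + 724 × $52.50) ÷ 60 = $2033.50.

$2033.50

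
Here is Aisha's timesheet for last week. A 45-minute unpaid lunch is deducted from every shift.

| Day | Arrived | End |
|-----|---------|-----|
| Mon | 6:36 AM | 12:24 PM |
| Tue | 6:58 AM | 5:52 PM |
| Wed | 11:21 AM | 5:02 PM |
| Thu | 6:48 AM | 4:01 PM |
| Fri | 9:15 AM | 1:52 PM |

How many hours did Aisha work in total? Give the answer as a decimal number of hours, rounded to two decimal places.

32.47 hours

Mon: 6:36 AM–12:24 PM = 5 h 48 min; less 45 min break → 5 h 3 min
Tue: 6:58 AM–5:52 PM = 10 h 54 min; less 45 min break → 10 h 9 min
Wed: 11:21 AM–5:02 PM = 5 h 41 min; less 45 min break → 4 h 56 min
Thu: 6:48 AM–4:01 PM = 9 h 13 min; less 45 min break → 8 h 28 min
Fri: 9:15 AM–1:52 PM = 4 h 37 min; less 45 min break → 3 h 52 min
Total: 5 h 3 min + 10 h 9 min + 4 h 56 min + 8 h 28 min + 3 h 52 min = 32 h 28 min.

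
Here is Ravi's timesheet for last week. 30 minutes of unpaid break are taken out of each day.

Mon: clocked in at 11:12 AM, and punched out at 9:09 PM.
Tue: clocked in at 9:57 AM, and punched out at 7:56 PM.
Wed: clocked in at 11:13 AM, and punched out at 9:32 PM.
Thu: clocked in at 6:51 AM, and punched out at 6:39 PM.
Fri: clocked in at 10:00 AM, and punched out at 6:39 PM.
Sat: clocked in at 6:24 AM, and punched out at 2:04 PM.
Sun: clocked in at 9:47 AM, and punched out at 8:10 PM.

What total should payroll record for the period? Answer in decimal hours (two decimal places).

Mon: 11:12 AM–9:09 PM = 9 h 57 min; less 30 min break → 9 h 27 min
Tue: 9:57 AM–7:56 PM = 9 h 59 min; less 30 min break → 9 h 29 min
Wed: 11:13 AM–9:32 PM = 10 h 19 min; less 30 min break → 9 h 49 min
Thu: 6:51 AM–6:39 PM = 11 h 48 min; less 30 min break → 11 h 18 min
Fri: 10:00 AM–6:39 PM = 8 h 39 min; less 30 min break → 8 h 9 min
Sat: 6:24 AM–2:04 PM = 7 h 40 min; less 30 min break → 7 h 10 min
Sun: 9:47 AM–8:10 PM = 10 h 23 min; less 30 min break → 9 h 53 min
Total: 9 h 27 min + 9 h 29 min + 9 h 49 min + 11 h 18 min + 8 h 9 min + 7 h 10 min + 9 h 53 min = 65 h 15 min.

65.25 hours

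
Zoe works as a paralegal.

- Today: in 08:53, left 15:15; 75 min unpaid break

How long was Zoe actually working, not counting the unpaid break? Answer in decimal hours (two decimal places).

Today: 08:53–15:15 = 6 h 22 min; less 75 min break → 5 h 7 min

5.12 hours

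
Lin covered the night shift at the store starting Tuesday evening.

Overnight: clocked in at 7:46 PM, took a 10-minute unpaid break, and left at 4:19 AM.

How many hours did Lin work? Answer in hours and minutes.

Overnight: 7:46 PM → midnight = 4 h 14 min; midnight → 4:19 AM = 4 h 19 min; span 8 h 33 min; less 10 min break → 8 h 23 min

8 h 23 min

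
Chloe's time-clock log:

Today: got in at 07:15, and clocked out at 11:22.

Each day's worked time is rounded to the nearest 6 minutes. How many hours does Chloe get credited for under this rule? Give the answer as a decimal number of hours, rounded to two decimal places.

4.10 hours

Today: 07:15–11:22 = 4 h 7 min → rounds to 4 h 6 min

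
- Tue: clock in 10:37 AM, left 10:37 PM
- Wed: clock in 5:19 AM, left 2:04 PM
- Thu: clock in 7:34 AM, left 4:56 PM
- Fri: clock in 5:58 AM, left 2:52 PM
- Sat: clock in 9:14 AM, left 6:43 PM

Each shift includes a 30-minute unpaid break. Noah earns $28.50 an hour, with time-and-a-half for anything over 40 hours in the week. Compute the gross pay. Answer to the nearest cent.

Tue: 10:37 AM–10:37 PM = 12 h 0 min; less 30 min break → 11 h 30 min
Wed: 5:19 AM–2:04 PM = 8 h 45 min; less 30 min break → 8 h 15 min
Thu: 7:34 AM–4:56 PM = 9 h 22 min; less 30 min break → 8 h 52 min
Fri: 5:58 AM–2:52 PM = 8 h 54 min; less 30 min break → 8 h 24 min
Sat: 9:14 AM–6:43 PM = 9 h 29 min; less 30 min break → 8 h 59 min
Total worked: 46 h 0 min = 2760 min.
Regular 40 h 0 min = 2400 min at $28.50/h; overtime 6 h 0 min = 360 min at $42.75/h.
Pay = (2400 × $28.50 + 360 × $42.75) ÷ 60 = $1396.50.

$1396.50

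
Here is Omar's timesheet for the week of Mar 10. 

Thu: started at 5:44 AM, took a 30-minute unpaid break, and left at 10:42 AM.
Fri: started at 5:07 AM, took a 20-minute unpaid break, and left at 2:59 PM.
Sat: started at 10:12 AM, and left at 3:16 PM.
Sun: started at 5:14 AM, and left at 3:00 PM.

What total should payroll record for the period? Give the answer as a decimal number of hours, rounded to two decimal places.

Thu: 5:44 AM–10:42 AM = 4 h 58 min; less 30 min break → 4 h 28 min
Fri: 5:07 AM–2:59 PM = 9 h 52 min; less 20 min break → 9 h 32 min
Sat: 10:12 AM–3:16 PM = 5 h 4 min
Sun: 5:14 AM–3:00 PM = 9 h 46 min
Total: 4 h 28 min + 9 h 32 min + 5 h 4 min + 9 h 46 min = 28 h 50 min.

28.83 hours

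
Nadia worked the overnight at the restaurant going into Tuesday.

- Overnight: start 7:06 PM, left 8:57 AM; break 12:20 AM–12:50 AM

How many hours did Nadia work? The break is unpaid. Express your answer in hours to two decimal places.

Overnight: 7:06 PM → midnight = 4 h 54 min; midnight → 8:57 AM = 8 h 57 min; span 13 h 51 min; less 30 min break → 13 h 21 min

13.35 hours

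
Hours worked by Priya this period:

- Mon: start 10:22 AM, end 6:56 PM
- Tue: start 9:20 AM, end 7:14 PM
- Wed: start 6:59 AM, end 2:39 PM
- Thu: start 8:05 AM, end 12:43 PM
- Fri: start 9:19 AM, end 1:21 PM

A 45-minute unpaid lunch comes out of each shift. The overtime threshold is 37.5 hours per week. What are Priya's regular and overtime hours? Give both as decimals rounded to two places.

Mon: 10:22 AM–6:56 PM = 8 h 34 min; less 45 min break → 7 h 49 min
Tue: 9:20 AM–7:14 PM = 9 h 54 min; less 45 min break → 9 h 9 min
Wed: 6:59 AM–2:39 PM = 7 h 40 min; less 45 min break → 6 h 55 min
Thu: 8:05 AM–12:43 PM = 4 h 38 min; less 45 min break → 3 h 53 min
Fri: 9:19 AM–1:21 PM = 4 h 2 min; less 45 min break → 3 h 17 min
Total worked: 31 h 3 min = 31.05 h.
Threshold 37.5 h → overtime 0 h 0 min, regular 31 h 3 min.

Regular 31.05 hours, overtime 0.00 hours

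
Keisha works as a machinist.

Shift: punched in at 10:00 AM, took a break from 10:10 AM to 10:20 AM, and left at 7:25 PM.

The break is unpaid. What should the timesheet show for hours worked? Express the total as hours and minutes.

9 h 15 min

Shift: 10:00 AM–7:25 PM = 9 h 25 min; less 10 min break → 9 h 15 min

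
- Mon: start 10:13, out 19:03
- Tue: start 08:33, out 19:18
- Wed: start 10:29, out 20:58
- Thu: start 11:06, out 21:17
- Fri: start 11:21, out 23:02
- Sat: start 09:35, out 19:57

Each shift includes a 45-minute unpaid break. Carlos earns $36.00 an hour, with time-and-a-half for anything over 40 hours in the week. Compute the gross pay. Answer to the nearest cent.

Mon: 10:13–19:03 = 8 h 50 min; less 45 min break → 8 h 5 min
Tue: 08:33–19:18 = 10 h 45 min; less 45 min break → 10 h 0 min
Wed: 10:29–20:58 = 10 h 29 min; less 45 min break → 9 h 44 min
Thu: 11:06–21:17 = 10 h 11 min; less 45 min break → 9 h 26 min
Fri: 11:21–23:02 = 11 h 41 min; less 45 min break → 10 h 56 min
Sat: 09:35–19:57 = 10 h 22 min; less 45 min break → 9 h 37 min
Total worked: 57 h 48 min = 3468 min.
Regular 40 h 0 min = 2400 min at $36.00/h; overtime 17 h 48 min = 1068 min at $54.00/h.
Pay = (2400 × $36.00 + 1068 × $54.00) ÷ 60 = $2401.20.

$2401.20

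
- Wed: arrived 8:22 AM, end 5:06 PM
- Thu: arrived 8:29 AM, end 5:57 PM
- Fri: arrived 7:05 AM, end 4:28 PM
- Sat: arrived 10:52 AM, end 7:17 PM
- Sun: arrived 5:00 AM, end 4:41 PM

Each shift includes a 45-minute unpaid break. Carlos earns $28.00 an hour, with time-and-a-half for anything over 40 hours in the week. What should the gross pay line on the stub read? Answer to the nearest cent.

$1285.20

Wed: 8:22 AM–5:06 PM = 8 h 44 min; less 45 min break → 7 h 59 min
Thu: 8:29 AM–5:57 PM = 9 h 28 min; less 45 min break → 8 h 43 min
Fri: 7:05 AM–4:28 PM = 9 h 23 min; less 45 min break → 8 h 38 min
Sat: 10:52 AM–7:17 PM = 8 h 25 min; less 45 min break → 7 h 40 min
Sun: 5:00 AM–4:41 PM = 11 h 41 min; less 45 min break → 10 h 56 min
Total worked: 43 h 56 min = 2636 min.
Regular 40 h 0 min = 2400 min at $28.00/h; overtime 3 h 56 min = 236 min at $42.00/h.
Pay = (2400 × $28.00 + 236 × $42.00) ÷ 60 = $1285.20.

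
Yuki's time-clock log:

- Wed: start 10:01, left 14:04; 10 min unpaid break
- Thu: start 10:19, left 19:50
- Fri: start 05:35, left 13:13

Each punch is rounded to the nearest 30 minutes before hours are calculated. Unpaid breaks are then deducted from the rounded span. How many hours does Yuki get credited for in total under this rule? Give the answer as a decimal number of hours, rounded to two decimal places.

Wed: in 10:01→10:00, out 14:04→14:00; 4 h 0 min − 10 min = 3 h 50 min
Thu: in 10:19→10:30, out 19:50→20:00; 9 h 30 min
Fri: in 05:35→05:30, out 13:13→13:00; 7 h 30 min
Total credited: 20 h 50 min.

20.83 hours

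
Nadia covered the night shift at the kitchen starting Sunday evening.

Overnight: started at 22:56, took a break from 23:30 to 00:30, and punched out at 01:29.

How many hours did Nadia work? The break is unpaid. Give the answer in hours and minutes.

1 h 33 min

Overnight: 22:56 → midnight = 1 h 4 min; midnight → 01:29 = 1 h 29 min; span 2 h 33 min; less 60 min break → 1 h 33 min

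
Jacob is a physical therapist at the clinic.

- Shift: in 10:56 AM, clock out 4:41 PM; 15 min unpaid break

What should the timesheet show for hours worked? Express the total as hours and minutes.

Shift: 10:56 AM–4:41 PM = 5 h 45 min; less 15 min break → 5 h 30 min

5 h 30 min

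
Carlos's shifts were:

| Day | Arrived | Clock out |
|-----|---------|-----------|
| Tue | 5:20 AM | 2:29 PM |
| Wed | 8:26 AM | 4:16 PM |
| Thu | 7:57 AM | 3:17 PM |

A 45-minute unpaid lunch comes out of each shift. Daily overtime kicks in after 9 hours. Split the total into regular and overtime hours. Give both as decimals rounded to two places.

Regular 22.07 hours, overtime 0.00 hours

Tue: 5:20 AM–2:29 PM = 9 h 9 min; less 45 min break → 8 h 24 min
Wed: 8:26 AM–4:16 PM = 7 h 50 min; less 45 min break → 7 h 5 min
Thu: 7:57 AM–3:17 PM = 7 h 20 min; less 45 min break → 6 h 35 min
Tue reg 8 h 24 min / OT 0 h 0 min; Wed reg 7 h 5 min / OT 0 h 0 min; Thu reg 6 h 35 min / OT 0 h 0 min.
Totals: regular 22 h 4 min, overtime 0 h 0 min.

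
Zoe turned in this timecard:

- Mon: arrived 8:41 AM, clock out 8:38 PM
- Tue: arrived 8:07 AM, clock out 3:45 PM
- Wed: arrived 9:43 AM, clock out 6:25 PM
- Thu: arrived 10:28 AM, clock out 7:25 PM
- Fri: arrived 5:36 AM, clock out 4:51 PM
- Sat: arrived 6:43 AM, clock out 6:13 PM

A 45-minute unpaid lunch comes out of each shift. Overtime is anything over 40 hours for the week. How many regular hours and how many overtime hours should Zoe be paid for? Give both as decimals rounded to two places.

Regular 40.00 hours, overtime 15.48 hours

Mon: 8:41 AM–8:38 PM = 11 h 57 min; less 45 min break → 11 h 12 min
Tue: 8:07 AM–3:45 PM = 7 h 38 min; less 45 min break → 6 h 53 min
Wed: 9:43 AM–6:25 PM = 8 h 42 min; less 45 min break → 7 h 57 min
Thu: 10:28 AM–7:25 PM = 8 h 57 min; less 45 min break → 8 h 12 min
Fri: 5:36 AM–4:51 PM = 11 h 15 min; less 45 min break → 10 h 30 min
Sat: 6:43 AM–6:13 PM = 11 h 30 min; less 45 min break → 10 h 45 min
Total worked: 55 h 29 min = 55.48 h.
Threshold 40 h → overtime 15 h 29 min, regular 40 h 0 min.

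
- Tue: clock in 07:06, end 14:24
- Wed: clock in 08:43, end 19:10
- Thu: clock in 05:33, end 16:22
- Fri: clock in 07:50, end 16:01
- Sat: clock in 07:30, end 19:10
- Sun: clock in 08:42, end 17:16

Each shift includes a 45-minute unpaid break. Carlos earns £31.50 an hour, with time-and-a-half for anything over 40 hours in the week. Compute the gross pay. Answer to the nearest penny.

Tue: 07:06–14:24 = 7 h 18 min; less 45 min break → 6 h 33 min
Wed: 08:43–19:10 = 10 h 27 min; less 45 min break → 9 h 42 min
Thu: 05:33–16:22 = 10 h 49 min; less 45 min break → 10 h 4 min
Fri: 07:50–16:01 = 8 h 11 min; less 45 min break → 7 h 26 min
Sat: 07:30–19:10 = 11 h 40 min; less 45 min break → 10 h 55 min
Sun: 08:42–17:16 = 8 h 34 min; less 45 min break → 7 h 49 min
Total worked: 52 h 29 min = 3149 min.
Regular 40 h 0 min = 2400 min at £31.50/h; overtime 12 h 29 min = 749 min at £47.25/h.
Pay = (2400 × £31.50 + 749 × £47.25) ÷ 60 = £1849.84.

£1849.84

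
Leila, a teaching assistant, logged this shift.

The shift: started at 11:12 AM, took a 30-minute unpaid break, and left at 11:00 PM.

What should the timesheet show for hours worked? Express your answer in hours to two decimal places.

11.30 hours

The shift: 11:12 AM–11:00 PM = 11 h 48 min; less 30 min break → 11 h 18 min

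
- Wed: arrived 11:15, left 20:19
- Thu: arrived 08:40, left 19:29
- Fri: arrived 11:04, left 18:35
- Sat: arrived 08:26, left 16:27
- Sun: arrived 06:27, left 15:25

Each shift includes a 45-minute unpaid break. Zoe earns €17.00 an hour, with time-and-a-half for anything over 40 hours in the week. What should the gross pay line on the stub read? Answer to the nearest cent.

€696.15

Wed: 11:15–20:19 = 9 h 4 min; less 45 min break → 8 h 19 min
Thu: 08:40–19:29 = 10 h 49 min; less 45 min break → 10 h 4 min
Fri: 11:04–18:35 = 7 h 31 min; less 45 min break → 6 h 46 min
Sat: 08:26–16:27 = 8 h 1 min; less 45 min break → 7 h 16 min
Sun: 06:27–15:25 = 8 h 58 min; less 45 min break → 8 h 13 min
Total worked: 40 h 38 min = 2438 min.
Regular 40 h 0 min = 2400 min at €17.00/h; overtime 0 h 38 min = 38 min at €25.50/h.
Pay = (2400 × €17.00 + 38 × €25.50) ÷ 60 = €696.15.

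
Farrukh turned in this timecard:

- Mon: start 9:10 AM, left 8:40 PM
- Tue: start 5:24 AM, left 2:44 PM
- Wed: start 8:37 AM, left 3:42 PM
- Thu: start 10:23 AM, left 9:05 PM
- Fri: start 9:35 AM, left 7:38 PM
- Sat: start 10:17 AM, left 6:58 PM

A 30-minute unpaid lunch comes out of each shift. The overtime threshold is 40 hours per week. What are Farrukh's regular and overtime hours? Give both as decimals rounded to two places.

Regular 40.00 hours, overtime 14.35 hours

Mon: 9:10 AM–8:40 PM = 11 h 30 min; less 30 min break → 11 h 0 min
Tue: 5:24 AM–2:44 PM = 9 h 20 min; less 30 min break → 8 h 50 min
Wed: 8:37 AM–3:42 PM = 7 h 5 min; less 30 min break → 6 h 35 min
Thu: 10:23 AM–9:05 PM = 10 h 42 min; less 30 min break → 10 h 12 min
Fri: 9:35 AM–7:38 PM = 10 h 3 min; less 30 min break → 9 h 33 min
Sat: 10:17 AM–6:58 PM = 8 h 41 min; less 30 min break → 8 h 11 min
Total worked: 54 h 21 min = 54.35 h.
Threshold 40 h → overtime 14 h 21 min, regular 40 h 0 min.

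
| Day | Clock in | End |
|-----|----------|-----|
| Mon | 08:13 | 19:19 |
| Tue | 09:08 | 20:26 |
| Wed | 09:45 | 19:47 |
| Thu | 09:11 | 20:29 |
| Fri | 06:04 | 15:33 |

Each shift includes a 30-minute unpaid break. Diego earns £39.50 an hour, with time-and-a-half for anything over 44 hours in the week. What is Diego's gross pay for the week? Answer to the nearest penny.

£2135.96

Mon: 08:13–19:19 = 11 h 6 min; less 30 min break → 10 h 36 min
Tue: 09:08–20:26 = 11 h 18 min; less 30 min break → 10 h 48 min
Wed: 09:45–19:47 = 10 h 2 min; less 30 min break → 9 h 32 min
Thu: 09:11–20:29 = 11 h 18 min; less 30 min break → 10 h 48 min
Fri: 06:04–15:33 = 9 h 29 min; less 30 min break → 8 h 59 min
Total worked: 50 h 43 min = 3043 min.
Regular 44 h 0 min = 2640 min at £39.50/h; overtime 6 h 43 min = 403 min at £59.25/h.
Pay = (2640 × £39.50 + 403 × £59.25) ÷ 60 = £2135.96.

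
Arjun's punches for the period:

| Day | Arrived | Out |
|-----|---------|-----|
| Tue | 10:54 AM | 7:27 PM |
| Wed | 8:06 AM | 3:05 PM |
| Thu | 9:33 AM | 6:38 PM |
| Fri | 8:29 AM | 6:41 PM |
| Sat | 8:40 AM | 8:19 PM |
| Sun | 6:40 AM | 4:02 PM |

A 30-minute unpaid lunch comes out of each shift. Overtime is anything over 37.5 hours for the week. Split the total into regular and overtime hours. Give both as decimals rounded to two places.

Tue: 10:54 AM–7:27 PM = 8 h 33 min; less 30 min break → 8 h 3 min
Wed: 8:06 AM–3:05 PM = 6 h 59 min; less 30 min break → 6 h 29 min
Thu: 9:33 AM–6:38 PM = 9 h 5 min; less 30 min break → 8 h 35 min
Fri: 8:29 AM–6:41 PM = 10 h 12 min; less 30 min break → 9 h 42 min
Sat: 8:40 AM–8:19 PM = 11 h 39 min; less 30 min break → 11 h 9 min
Sun: 6:40 AM–4:02 PM = 9 h 22 min; less 30 min break → 8 h 52 min
Total worked: 52 h 50 min = 52.83 h.
Threshold 37.5 h → overtime 15 h 20 min, regular 37 h 30 min.

Regular 37.50 hours, overtime 15.33 hours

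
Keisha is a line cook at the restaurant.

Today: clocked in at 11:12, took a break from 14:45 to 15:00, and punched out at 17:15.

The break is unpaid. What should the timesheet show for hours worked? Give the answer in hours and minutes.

5 h 48 min

Today: 11:12–17:15 = 6 h 3 min; less 15 min break → 5 h 48 min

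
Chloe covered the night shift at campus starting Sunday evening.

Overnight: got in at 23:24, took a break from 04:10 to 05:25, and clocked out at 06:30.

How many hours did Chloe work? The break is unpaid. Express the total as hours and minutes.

5 h 51 min

Overnight: 23:24 → midnight = 0 h 36 min; midnight → 06:30 = 6 h 30 min; span 7 h 6 min; less 75 min break → 5 h 51 min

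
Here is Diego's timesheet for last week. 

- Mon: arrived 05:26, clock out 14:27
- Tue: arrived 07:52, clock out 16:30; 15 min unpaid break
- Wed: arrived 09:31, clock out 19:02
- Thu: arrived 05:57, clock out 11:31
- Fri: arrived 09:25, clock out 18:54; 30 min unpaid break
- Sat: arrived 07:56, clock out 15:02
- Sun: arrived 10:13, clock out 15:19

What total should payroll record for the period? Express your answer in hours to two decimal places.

53.67 hours

Mon: 05:26–14:27 = 9 h 1 min
Tue: 07:52–16:30 = 8 h 38 min; less 15 min break → 8 h 23 min
Wed: 09:31–19:02 = 9 h 31 min
Thu: 05:57–11:31 = 5 h 34 min
Fri: 09:25–18:54 = 9 h 29 min; less 30 min break → 8 h 59 min
Sat: 07:56–15:02 = 7 h 6 min
Sun: 10:13–15:19 = 5 h 6 min
Total: 9 h 1 min + 8 h 23 min + 9 h 31 min + 5 h 34 min + 8 h 59 min + 7 h 6 min + 5 h 6 min = 53 h 40 min.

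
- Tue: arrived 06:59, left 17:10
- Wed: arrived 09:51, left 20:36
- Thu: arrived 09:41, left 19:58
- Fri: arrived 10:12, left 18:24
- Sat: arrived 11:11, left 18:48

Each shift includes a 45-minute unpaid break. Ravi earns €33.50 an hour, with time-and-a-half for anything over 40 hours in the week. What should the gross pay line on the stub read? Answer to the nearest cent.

Tue: 06:59–17:10 = 10 h 11 min; less 45 min break → 9 h 26 min
Wed: 09:51–20:36 = 10 h 45 min; less 45 min break → 10 h 0 min
Thu: 09:41–19:58 = 10 h 17 min; less 45 min break → 9 h 32 min
Fri: 10:12–18:24 = 8 h 12 min; less 45 min break → 7 h 27 min
Sat: 11:11–18:48 = 7 h 37 min; less 45 min break → 6 h 52 min
Total worked: 43 h 17 min = 2597 min.
Regular 40 h 0 min = 2400 min at €33.50/h; overtime 3 h 17 min = 197 min at €50.25/h.
Pay = (2400 × €33.50 + 197 × €50.25) ÷ 60 = €1504.99.

€1504.99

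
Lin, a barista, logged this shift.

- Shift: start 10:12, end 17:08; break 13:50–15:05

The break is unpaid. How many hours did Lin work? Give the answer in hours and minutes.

Shift: 10:12–17:08 = 6 h 56 min; less 75 min break → 5 h 41 min

5 h 41 min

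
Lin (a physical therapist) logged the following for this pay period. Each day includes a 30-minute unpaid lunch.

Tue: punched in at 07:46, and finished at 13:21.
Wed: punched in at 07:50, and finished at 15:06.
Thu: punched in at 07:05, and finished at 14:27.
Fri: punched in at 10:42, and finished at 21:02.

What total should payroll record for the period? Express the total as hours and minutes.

28 h 33 min

Tue: 07:46–13:21 = 5 h 35 min; less 30 min break → 5 h 5 min
Wed: 07:50–15:06 = 7 h 16 min; less 30 min break → 6 h 46 min
Thu: 07:05–14:27 = 7 h 22 min; less 30 min break → 6 h 52 min
Fri: 10:42–21:02 = 10 h 20 min; less 30 min break → 9 h 50 min
Total: 5 h 5 min + 6 h 46 min + 6 h 52 min + 9 h 50 min = 28 h 33 min.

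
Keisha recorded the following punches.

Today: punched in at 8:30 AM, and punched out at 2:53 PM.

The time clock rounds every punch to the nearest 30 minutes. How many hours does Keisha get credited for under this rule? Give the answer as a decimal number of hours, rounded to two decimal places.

Today: in 8:30 AM→8:30 AM, out 2:53 PM→3:00 PM; 6 h 30 min

6.50 hours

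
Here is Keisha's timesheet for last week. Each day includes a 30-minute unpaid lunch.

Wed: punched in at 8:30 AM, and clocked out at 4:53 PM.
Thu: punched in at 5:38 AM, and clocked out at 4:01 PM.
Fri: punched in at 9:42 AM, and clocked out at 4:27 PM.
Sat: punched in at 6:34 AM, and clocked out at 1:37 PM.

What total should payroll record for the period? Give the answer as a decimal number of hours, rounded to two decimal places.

Wed: 8:30 AM–4:53 PM = 8 h 23 min; less 30 min break → 7 h 53 min
Thu: 5:38 AM–4:01 PM = 10 h 23 min; less 30 min break → 9 h 53 min
Fri: 9:42 AM–4:27 PM = 6 h 45 min; less 30 min break → 6 h 15 min
Sat: 6:34 AM–1:37 PM = 7 h 3 min; less 30 min break → 6 h 33 min
Total: 7 h 53 min + 9 h 53 min + 6 h 15 min + 6 h 33 min = 30 h 34 min.

30.57 hours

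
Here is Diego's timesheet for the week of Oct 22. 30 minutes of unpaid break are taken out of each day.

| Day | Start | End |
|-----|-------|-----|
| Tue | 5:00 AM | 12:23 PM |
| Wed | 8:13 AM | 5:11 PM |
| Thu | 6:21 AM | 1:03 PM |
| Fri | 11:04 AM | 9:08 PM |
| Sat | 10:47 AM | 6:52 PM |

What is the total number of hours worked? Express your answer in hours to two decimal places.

38.70 hours

Tue: 5:00 AM–12:23 PM = 7 h 23 min; less 30 min break → 6 h 53 min
Wed: 8:13 AM–5:11 PM = 8 h 58 min; less 30 min break → 8 h 28 min
Thu: 6:21 AM–1:03 PM = 6 h 42 min; less 30 min break → 6 h 12 min
Fri: 11:04 AM–9:08 PM = 10 h 4 min; less 30 min break → 9 h 34 min
Sat: 10:47 AM–6:52 PM = 8 h 5 min; less 30 min break → 7 h 35 min
Total: 6 h 53 min + 8 h 28 min + 6 h 12 min + 9 h 34 min + 7 h 35 min = 38 h 42 min.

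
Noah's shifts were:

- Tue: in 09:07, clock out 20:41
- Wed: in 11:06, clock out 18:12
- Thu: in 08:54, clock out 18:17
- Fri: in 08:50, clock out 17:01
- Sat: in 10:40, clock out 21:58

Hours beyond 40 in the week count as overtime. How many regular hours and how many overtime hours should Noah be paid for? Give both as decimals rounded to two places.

Regular 40.00 hours, overtime 7.53 hours

Tue: 09:07–20:41 = 11 h 34 min
Wed: 11:06–18:12 = 7 h 6 min
Thu: 08:54–18:17 = 9 h 23 min
Fri: 08:50–17:01 = 8 h 11 min
Sat: 10:40–21:58 = 11 h 18 min
Total worked: 47 h 32 min = 47.53 h.
Threshold 40 h → overtime 7 h 32 min, regular 40 h 0 min.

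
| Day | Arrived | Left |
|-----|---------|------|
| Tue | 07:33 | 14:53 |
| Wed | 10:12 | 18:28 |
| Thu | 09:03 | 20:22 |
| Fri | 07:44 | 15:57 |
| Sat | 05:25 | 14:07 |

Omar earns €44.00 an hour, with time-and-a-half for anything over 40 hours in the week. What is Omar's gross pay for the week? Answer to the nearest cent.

€2013.00

Tue: 07:33–14:53 = 7 h 20 min
Wed: 10:12–18:28 = 8 h 16 min
Thu: 09:03–20:22 = 11 h 19 min
Fri: 07:44–15:57 = 8 h 13 min
Sat: 05:25–14:07 = 8 h 42 min
Total worked: 43 h 50 min = 2630 min.
Regular 40 h 0 min = 2400 min at €44.00/h; overtime 3 h 50 min = 230 min at €66.00/h.
Pay = (2400 × €44.00 + 230 × €66.00) ÷ 60 = €2013.00.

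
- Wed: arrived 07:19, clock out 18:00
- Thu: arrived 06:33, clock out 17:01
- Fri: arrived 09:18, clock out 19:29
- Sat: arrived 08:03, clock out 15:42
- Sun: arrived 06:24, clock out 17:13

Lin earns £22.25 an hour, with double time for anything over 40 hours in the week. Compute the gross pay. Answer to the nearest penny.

Wed: 07:19–18:00 = 10 h 41 min
Thu: 06:33–17:01 = 10 h 28 min
Fri: 09:18–19:29 = 10 h 11 min
Sat: 08:03–15:42 = 7 h 39 min
Sun: 06:24–17:13 = 10 h 49 min
Total worked: 49 h 48 min = 2988 min.
Regular 40 h 0 min = 2400 min at £22.25/h; overtime 9 h 48 min = 588 min at £44.50/h.
Pay = (2400 × £22.25 + 588 × £44.50) ÷ 60 = £1326.10.

£1326.10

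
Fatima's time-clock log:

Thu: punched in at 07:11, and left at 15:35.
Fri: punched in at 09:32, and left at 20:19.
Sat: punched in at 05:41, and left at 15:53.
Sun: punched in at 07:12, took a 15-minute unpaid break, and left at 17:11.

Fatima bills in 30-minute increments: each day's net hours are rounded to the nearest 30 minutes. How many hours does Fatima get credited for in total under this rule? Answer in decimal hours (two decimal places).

Thu: 07:11–15:35 = 8 h 24 min → rounds to 8 h 30 min
Fri: 09:32–20:19 = 10 h 47 min → rounds to 11 h 0 min
Sat: 05:41–15:53 = 10 h 12 min → rounds to 10 h 0 min
Sun: 07:12–17:11 = 9 h 59 min − 15 min = 9 h 44 min → rounds to 9 h 30 min
Total credited: 39 h 0 min.

39.00 hours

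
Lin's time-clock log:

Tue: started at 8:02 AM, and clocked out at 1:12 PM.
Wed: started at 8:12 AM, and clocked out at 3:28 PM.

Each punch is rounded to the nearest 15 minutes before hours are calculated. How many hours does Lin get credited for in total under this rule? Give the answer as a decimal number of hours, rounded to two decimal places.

12.50 hours

Tue: in 8:02 AM→8:00 AM, out 1:12 PM→1:15 PM; 5 h 15 min
Wed: in 8:12 AM→8:15 AM, out 3:28 PM→3:30 PM; 7 h 15 min
Total credited: 12 h 30 min.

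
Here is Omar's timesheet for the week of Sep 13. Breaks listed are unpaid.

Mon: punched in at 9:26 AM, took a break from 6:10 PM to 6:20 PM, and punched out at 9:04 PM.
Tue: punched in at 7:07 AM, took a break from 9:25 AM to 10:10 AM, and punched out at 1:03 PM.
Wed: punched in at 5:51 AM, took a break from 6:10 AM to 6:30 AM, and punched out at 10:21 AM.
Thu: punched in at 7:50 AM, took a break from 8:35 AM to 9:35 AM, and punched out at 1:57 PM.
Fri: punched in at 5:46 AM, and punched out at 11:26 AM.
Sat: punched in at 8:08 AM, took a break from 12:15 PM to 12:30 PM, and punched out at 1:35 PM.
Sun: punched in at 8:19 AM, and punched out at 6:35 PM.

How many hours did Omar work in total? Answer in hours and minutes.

47 h 4 min

Mon: 9:26 AM–9:04 PM = 11 h 38 min; less 10 min break → 11 h 28 min
Tue: 7:07 AM–1:03 PM = 5 h 56 min; less 45 min break → 5 h 11 min
Wed: 5:51 AM–10:21 AM = 4 h 30 min; less 20 min break → 4 h 10 min
Thu: 7:50 AM–1:57 PM = 6 h 7 min; less 60 min break → 5 h 7 min
Fri: 5:46 AM–11:26 AM = 5 h 40 min
Sat: 8:08 AM–1:35 PM = 5 h 27 min; less 15 min break → 5 h 12 min
Sun: 8:19 AM–6:35 PM = 10 h 16 min
Total: 11 h 28 min + 5 h 11 min + 4 h 10 min + 5 h 7 min + 5 h 40 min + 5 h 12 min + 10 h 16 min = 47 h 4 min.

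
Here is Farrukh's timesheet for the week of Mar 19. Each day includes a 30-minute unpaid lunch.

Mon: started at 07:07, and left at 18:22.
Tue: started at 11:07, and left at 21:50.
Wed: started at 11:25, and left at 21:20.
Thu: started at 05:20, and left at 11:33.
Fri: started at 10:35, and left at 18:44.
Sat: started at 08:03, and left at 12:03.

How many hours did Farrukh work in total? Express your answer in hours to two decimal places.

47.25 hours

Mon: 07:07–18:22 = 11 h 15 min; less 30 min break → 10 h 45 min
Tue: 11:07–21:50 = 10 h 43 min; less 30 min break → 10 h 13 min
Wed: 11:25–21:20 = 9 h 55 min; less 30 min break → 9 h 25 min
Thu: 05:20–11:33 = 6 h 13 min; less 30 min break → 5 h 43 min
Fri: 10:35–18:44 = 8 h 9 min; less 30 min break → 7 h 39 min
Sat: 08:03–12:03 = 4 h 0 min; less 30 min break → 3 h 30 min
Total: 10 h 45 min + 10 h 13 min + 9 h 25 min + 5 h 43 min + 7 h 39 min + 3 h 30 min = 47 h 15 min.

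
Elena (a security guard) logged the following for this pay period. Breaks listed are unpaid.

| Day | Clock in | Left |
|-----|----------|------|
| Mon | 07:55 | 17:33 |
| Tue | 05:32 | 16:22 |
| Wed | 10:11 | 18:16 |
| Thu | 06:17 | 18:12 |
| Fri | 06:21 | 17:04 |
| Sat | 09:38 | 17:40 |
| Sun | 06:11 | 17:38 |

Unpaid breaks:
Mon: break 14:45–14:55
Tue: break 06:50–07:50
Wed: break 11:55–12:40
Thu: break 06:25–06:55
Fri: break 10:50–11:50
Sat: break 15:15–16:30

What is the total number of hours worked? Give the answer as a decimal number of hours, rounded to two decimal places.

Mon: 07:55–17:33 = 9 h 38 min; less 10 min break → 9 h 28 min
Tue: 05:32–16:22 = 10 h 50 min; less 60 min break → 9 h 50 min
Wed: 10:11–18:16 = 8 h 5 min; less 45 min break → 7 h 20 min
Thu: 06:17–18:12 = 11 h 55 min; less 30 min break → 11 h 25 min
Fri: 06:21–17:04 = 10 h 43 min; less 60 min break → 9 h 43 min
Sat: 09:38–17:40 = 8 h 2 min; less 75 min break → 6 h 47 min
Sun: 06:11–17:38 = 11 h 27 min
Total: 9 h 28 min + 9 h 50 min + 7 h 20 min + 11 h 25 min + 9 h 43 min + 6 h 47 min + 11 h 27 min = 66 h 0 min.

66.00 hours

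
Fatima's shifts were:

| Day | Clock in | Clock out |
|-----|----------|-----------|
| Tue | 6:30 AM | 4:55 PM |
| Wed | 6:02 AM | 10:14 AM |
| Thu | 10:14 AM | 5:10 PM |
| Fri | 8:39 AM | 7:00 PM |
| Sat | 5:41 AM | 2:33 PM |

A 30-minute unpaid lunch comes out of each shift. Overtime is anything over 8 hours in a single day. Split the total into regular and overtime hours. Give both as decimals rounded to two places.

Regular 34.13 hours, overtime 4.13 hours

Tue: 6:30 AM–4:55 PM = 10 h 25 min; less 30 min break → 9 h 55 min
Wed: 6:02 AM–10:14 AM = 4 h 12 min; less 30 min break → 3 h 42 min
Thu: 10:14 AM–5:10 PM = 6 h 56 min; less 30 min break → 6 h 26 min
Fri: 8:39 AM–7:00 PM = 10 h 21 min; less 30 min break → 9 h 51 min
Sat: 5:41 AM–2:33 PM = 8 h 52 min; less 30 min break → 8 h 22 min
Tue reg 8 h 0 min / OT 1 h 55 min; Wed reg 3 h 42 min / OT 0 h 0 min; Thu reg 6 h 26 min / OT 0 h 0 min; Fri reg 8 h 0 min / OT 1 h 51 min; Sat reg 8 h 0 min / OT 0 h 22 min.
Totals: regular 34 h 8 min, overtime 4 h 8 min.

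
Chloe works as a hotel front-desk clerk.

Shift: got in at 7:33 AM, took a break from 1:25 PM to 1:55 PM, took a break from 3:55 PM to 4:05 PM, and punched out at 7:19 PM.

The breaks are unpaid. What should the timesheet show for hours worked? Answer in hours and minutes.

11 h 6 min

Shift: 7:33 AM–7:19 PM = 11 h 46 min; less 40 min break → 11 h 6 min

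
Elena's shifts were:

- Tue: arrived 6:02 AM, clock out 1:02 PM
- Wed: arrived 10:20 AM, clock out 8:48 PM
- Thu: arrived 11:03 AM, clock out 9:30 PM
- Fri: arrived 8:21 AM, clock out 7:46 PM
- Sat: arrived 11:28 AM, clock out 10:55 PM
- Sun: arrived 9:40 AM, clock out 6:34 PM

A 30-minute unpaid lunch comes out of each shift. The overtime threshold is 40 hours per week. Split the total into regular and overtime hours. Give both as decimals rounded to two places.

Regular 40.00 hours, overtime 16.68 hours

Tue: 6:02 AM–1:02 PM = 7 h 0 min; less 30 min break → 6 h 30 min
Wed: 10:20 AM–8:48 PM = 10 h 28 min; less 30 min break → 9 h 58 min
Thu: 11:03 AM–9:30 PM = 10 h 27 min; less 30 min break → 9 h 57 min
Fri: 8:21 AM–7:46 PM = 11 h 25 min; less 30 min break → 10 h 55 min
Sat: 11:28 AM–10:55 PM = 11 h 27 min; less 30 min break → 10 h 57 min
Sun: 9:40 AM–6:34 PM = 8 h 54 min; less 30 min break → 8 h 24 min
Total worked: 56 h 41 min = 56.68 h.
Threshold 40 h → overtime 16 h 41 min, regular 40 h 0 min.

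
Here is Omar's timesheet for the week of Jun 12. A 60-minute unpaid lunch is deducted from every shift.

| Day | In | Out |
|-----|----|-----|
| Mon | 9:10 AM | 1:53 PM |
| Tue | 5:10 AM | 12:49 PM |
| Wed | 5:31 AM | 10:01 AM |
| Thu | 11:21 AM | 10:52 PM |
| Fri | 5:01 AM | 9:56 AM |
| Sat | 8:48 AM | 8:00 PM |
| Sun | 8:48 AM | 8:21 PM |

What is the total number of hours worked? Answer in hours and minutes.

49 h 3 min

Mon: 9:10 AM–1:53 PM = 4 h 43 min; less 60 min break → 3 h 43 min
Tue: 5:10 AM–12:49 PM = 7 h 39 min; less 60 min break → 6 h 39 min
Wed: 5:31 AM–10:01 AM = 4 h 30 min; less 60 min break → 3 h 30 min
Thu: 11:21 AM–10:52 PM = 11 h 31 min; less 60 min break → 10 h 31 min
Fri: 5:01 AM–9:56 AM = 4 h 55 min; less 60 min break → 3 h 55 min
Sat: 8:48 AM–8:00 PM = 11 h 12 min; less 60 min break → 10 h 12 min
Sun: 8:48 AM–8:21 PM = 11 h 33 min; less 60 min break → 10 h 33 min
Total: 3 h 43 min + 6 h 39 min + 3 h 30 min + 10 h 31 min + 3 h 55 min + 10 h 12 min + 10 h 33 min = 49 h 3 min.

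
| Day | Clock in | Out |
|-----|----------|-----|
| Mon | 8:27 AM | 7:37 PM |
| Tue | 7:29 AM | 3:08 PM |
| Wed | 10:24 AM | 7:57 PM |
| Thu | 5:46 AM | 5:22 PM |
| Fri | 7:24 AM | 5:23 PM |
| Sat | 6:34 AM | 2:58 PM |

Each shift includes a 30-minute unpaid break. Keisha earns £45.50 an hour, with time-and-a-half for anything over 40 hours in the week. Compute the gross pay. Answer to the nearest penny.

£2867.64

Mon: 8:27 AM–7:37 PM = 11 h 10 min; less 30 min break → 10 h 40 min
Tue: 7:29 AM–3:08 PM = 7 h 39 min; less 30 min break → 7 h 9 min
Wed: 10:24 AM–7:57 PM = 9 h 33 min; less 30 min break → 9 h 3 min
Thu: 5:46 AM–5:22 PM = 11 h 36 min; less 30 min break → 11 h 6 min
Fri: 7:24 AM–5:23 PM = 9 h 59 min; less 30 min break → 9 h 29 min
Sat: 6:34 AM–2:58 PM = 8 h 24 min; less 30 min break → 7 h 54 min
Total worked: 55 h 21 min = 3321 min.
Regular 40 h 0 min = 2400 min at £45.50/h; overtime 15 h 21 min = 921 min at £68.25/h.
Pay = (2400 × £45.50 + 921 × £68.25) ÷ 60 = £2867.64.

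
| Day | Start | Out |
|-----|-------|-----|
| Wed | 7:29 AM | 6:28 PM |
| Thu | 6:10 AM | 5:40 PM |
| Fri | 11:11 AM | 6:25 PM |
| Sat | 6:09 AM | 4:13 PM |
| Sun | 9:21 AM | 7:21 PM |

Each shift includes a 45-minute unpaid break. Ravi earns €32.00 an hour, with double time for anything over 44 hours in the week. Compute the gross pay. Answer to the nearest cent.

€1538.13

Wed: 7:29 AM–6:28 PM = 10 h 59 min; less 45 min break → 10 h 14 min
Thu: 6:10 AM–5:40 PM = 11 h 30 min; less 45 min break → 10 h 45 min
Fri: 11:11 AM–6:25 PM = 7 h 14 min; less 45 min break → 6 h 29 min
Sat: 6:09 AM–4:13 PM = 10 h 4 min; less 45 min break → 9 h 19 min
Sun: 9:21 AM–7:21 PM = 10 h 0 min; less 45 min break → 9 h 15 min
Total worked: 46 h 2 min = 2762 min.
Regular 44 h 0 min = 2640 min at €32.00/h; overtime 2 h 2 min = 122 min at €64.00/h.
Pay = (2640 × €32.00 + 122 × €64.00) ÷ 60 = €1538.13.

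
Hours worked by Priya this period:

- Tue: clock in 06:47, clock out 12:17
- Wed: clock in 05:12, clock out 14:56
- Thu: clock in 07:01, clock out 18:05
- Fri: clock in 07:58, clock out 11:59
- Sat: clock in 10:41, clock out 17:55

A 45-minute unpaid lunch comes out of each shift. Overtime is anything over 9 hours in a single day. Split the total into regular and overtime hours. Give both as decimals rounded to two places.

Regular 32.48 hours, overtime 1.32 hours

Tue: 06:47–12:17 = 5 h 30 min; less 45 min break → 4 h 45 min
Wed: 05:12–14:56 = 9 h 44 min; less 45 min break → 8 h 59 min
Thu: 07:01–18:05 = 11 h 4 min; less 45 min break → 10 h 19 min
Fri: 07:58–11:59 = 4 h 1 min; less 45 min break → 3 h 16 min
Sat: 10:41–17:55 = 7 h 14 min; less 45 min break → 6 h 29 min
Tue reg 4 h 45 min / OT 0 h 0 min; Wed reg 8 h 59 min / OT 0 h 0 min; Thu reg 9 h 0 min / OT 1 h 19 min; Fri reg 3 h 16 min / OT 0 h 0 min; Sat reg 6 h 29 min / OT 0 h 0 min.
Totals: regular 32 h 29 min, overtime 1 h 19 min.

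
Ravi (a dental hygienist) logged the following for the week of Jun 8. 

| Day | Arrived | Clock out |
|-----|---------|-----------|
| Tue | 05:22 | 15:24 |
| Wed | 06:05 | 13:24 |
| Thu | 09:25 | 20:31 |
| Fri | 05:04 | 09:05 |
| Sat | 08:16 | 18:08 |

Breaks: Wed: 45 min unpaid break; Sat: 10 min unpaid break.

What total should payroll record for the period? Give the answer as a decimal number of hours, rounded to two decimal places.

41.42 hours

Tue: 05:22–15:24 = 10 h 2 min
Wed: 06:05–13:24 = 7 h 19 min; less 45 min break → 6 h 34 min
Thu: 09:25–20:31 = 11 h 6 min
Fri: 05:04–09:05 = 4 h 1 min
Sat: 08:16–18:08 = 9 h 52 min; less 10 min break → 9 h 42 min
Total: 10 h 2 min + 6 h 34 min + 11 h 6 min + 4 h 1 min + 9 h 42 min = 41 h 25 min.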